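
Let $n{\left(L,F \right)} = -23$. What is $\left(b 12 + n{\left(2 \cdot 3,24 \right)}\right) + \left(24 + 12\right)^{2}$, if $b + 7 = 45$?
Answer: $1729$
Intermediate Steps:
$b = 38$ ($b = -7 + 45 = 38$)
$\left(b 12 + n{\left(2 \cdot 3,24 \right)}\right) + \left(24 + 12\right)^{2} = \left(38 \cdot 12 - 23\right) + \left(24 + 12\right)^{2} = \left(456 - 23\right) + 36^{2} = 433 + 1296 = 1729$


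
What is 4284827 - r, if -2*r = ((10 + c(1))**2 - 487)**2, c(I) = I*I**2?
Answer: 4351805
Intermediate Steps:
c(I) = I**3
r = -66978 (r = -((10 + 1**3)**2 - 487)**2/2 = -((10 + 1)**2 - 487)**2/2 = -(11**2 - 487)**2/2 = -(121 - 487)**2/2 = -1/2*(-366)**2 = -1/2*133956 = -66978)
4284827 - r = 4284827 - 1*(-66978) = 4284827 + 66978 = 4351805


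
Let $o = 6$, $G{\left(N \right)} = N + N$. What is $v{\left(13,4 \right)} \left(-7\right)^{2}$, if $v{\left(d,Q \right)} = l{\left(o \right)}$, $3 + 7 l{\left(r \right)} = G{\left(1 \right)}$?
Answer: $-7$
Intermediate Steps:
$G{\left(N \right)} = 2 N$
$l{\left(r \right)} = - \frac{1}{7}$ ($l{\left(r \right)} = - \frac{3}{7} + \frac{2 \cdot 1}{7} = - \frac{3}{7} + \frac{1}{7} \cdot 2 = - \frac{3}{7} + \frac{2}{7} = - \frac{1}{7}$)
$v{\left(d,Q \right)} = - \frac{1}{7}$
$v{\left(13,4 \right)} \left(-7\right)^{2} = - \frac{\left(-7\right)^{2}}{7} = \left(- \frac{1}{7}\right) 49 = -7$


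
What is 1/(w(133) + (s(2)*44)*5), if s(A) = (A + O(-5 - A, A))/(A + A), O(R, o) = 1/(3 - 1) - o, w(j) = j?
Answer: 2/321 ≈ 0.0062305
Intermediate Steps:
O(R, o) = ½ - o (O(R, o) = 1/2 - o = ½ - o)
s(A) = 1/(4*A) (s(A) = (A + (½ - A))/(A + A) = 1/(2*((2*A))) = (1/(2*A))/2 = 1/(4*A))
1/(w(133) + (s(2)*44)*5) = 1/(133 + (((¼)/2)*44)*5) = 1/(133 + (((¼)*(½))*44)*5) = 1/(133 + ((⅛)*44)*5) = 1/(133 + (11/2)*5) = 1/(133 + 55/2) = 1/(321/2) = 2/321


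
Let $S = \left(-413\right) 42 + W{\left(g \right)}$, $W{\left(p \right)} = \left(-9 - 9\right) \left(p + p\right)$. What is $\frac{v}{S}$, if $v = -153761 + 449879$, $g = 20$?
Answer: $- \frac{49353}{3011} \approx -16.391$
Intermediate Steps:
$v = 296118$
$W{\left(p \right)} = - 36 p$ ($W{\left(p \right)} = - 18 \cdot 2 p = - 36 p$)
$S = -18066$ ($S = \left(-413\right) 42 - 720 = -17346 - 720 = -18066$)
$\frac{v}{S} = \frac{296118}{-18066} = 296118 \left(- \frac{1}{18066}\right) = - \frac{49353}{3011}$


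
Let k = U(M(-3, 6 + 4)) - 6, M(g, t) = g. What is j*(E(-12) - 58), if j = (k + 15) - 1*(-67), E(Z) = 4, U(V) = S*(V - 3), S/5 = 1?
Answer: -2484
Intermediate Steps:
S = 5 (S = 5*1 = 5)
U(V) = -15 + 5*V (U(V) = 5*(V - 3) = 5*(-3 + V) = -15 + 5*V)
k = -36 (k = (-15 + 5*(-3)) - 6 = (-15 - 15) - 6 = -30 - 6 = -36)
j = 46 (j = (-36 + 15) - 1*(-67) = -21 + 67 = 46)
j*(E(-12) - 58) = 46*(4 - 58) = 46*(-54) = -2484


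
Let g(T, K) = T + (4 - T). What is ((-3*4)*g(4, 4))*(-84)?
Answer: 4032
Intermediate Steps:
g(T, K) = 4
((-3*4)*g(4, 4))*(-84) = (-3*4*4)*(-84) = -12*4*(-84) = -48*(-84) = 4032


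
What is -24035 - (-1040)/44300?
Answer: -53237473/2215 ≈ -24035.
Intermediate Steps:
-24035 - (-1040)/44300 = -24035 - 1*(-52/2215) = -24035 + 52/2215 = -53237473/2215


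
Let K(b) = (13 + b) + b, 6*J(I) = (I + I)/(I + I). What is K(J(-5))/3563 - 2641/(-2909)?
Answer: 28346009/31094301 ≈ 0.91161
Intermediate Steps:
J(I) = ⅙ (J(I) = ((I + I)/(I + I))/6 = ((2*I)/((2*I)))/6 = ((2*I)*(1/(2*I)))/6 = (⅙)*1 = ⅙)
K(b) = 13 + 2*b
K(J(-5))/3563 - 2641/(-2909) = (13 + 2*(⅙))/3563 - 2641/(-2909) = (13 + ⅓)*(1/3563) - 2641*(-1/2909) = (40/3)*(1/3563) + 2641/2909 = 40/10689 + 2641/2909 = 28346009/31094301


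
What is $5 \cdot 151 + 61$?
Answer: $816$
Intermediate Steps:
$5 \cdot 151 + 61 = 755 + 61 = 816$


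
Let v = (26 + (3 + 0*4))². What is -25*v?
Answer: -21025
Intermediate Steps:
v = 841 (v = (26 + (3 + 0))² = (26 + 3)² = 29² = 841)
-25*v = -25*841 = -21025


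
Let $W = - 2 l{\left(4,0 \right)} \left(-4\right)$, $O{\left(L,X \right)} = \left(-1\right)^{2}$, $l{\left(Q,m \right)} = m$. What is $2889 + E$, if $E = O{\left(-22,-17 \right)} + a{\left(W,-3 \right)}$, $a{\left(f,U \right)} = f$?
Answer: $2890$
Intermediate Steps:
$O{\left(L,X \right)} = 1$
$W = 0$ ($W = \left(-2\right) 0 \left(-4\right) = 0 \left(-4\right) = 0$)
$E = 1$ ($E = 1 + 0 = 1$)
$2889 + E = 2889 + 1 = 2890$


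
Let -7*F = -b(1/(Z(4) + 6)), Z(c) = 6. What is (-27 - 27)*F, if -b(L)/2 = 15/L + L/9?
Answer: 19441/7 ≈ 2777.3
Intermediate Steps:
b(L) = -30/L - 2*L/9 (b(L) = -2*(15/L + L/9) = -30/L - 2*L/9)
F = -19441/378 (F = -(-1)*(-30/(1/(6 + 6)) - 2/(9*(6 + 6)))/7 = -(-1)*(-30/(1/12) - 2/9/12)/7 = -(-1)*(-30/1/12 - 2/9*1/12)/7 = -(-1)*(-30*12 - 1/54)/7 = -(-1)*(-360 - 1/54)/7 = -(-1)*(-19441)/(7*54) = -⅐*19441/54 = -19441/378 ≈ -51.431)
(-27 - 27)*F = (-27 - 27)*(-19441/378) = -54*(-19441/378) = 19441/7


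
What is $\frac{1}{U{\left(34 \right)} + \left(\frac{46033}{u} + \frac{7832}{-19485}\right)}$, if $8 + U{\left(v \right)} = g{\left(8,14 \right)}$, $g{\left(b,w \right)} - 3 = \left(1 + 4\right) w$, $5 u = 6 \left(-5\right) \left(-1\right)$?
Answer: $\frac{38970}{301501721} \approx 0.00012925$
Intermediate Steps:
$u = 6$ ($u = \frac{6 \left(-5\right) \left(-1\right)}{5} = \frac{\left(-30\right) \left(-1\right)}{5} = \frac{1}{5} \cdot 30 = 6$)
$g{\left(b,w \right)} = 3 + 5 w$ ($g{\left(b,w \right)} = 3 + \left(1 + 4\right) w = 3 + 5 w$)
$U{\left(v \right)} = 65$ ($U{\left(v \right)} = -8 + \left(3 + 5 \cdot 14\right) = -8 + \left(3 + 70\right) = -8 + 73 = 65$)
$\frac{1}{U{\left(34 \right)} + \left(\frac{46033}{u} + \frac{7832}{-19485}\right)} = \frac{1}{65 + \left(\frac{46033}{6} + \frac{7832}{-19485}\right)} = \frac{1}{65 + \left(46033 \cdot \frac{1}{6} + 7832 \left(- \frac{1}{19485}\right)\right)} = \frac{1}{65 + \left(\frac{46033}{6} - \frac{7832}{19485}\right)} = \frac{1}{65 + \frac{298968671}{38970}} = \frac{1}{\frac{301501721}{38970}} = \frac{38970}{301501721}$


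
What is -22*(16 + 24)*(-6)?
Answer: 5280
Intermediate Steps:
-22*(16 + 24)*(-6) = -22*40*(-6) = -880*(-6) = 5280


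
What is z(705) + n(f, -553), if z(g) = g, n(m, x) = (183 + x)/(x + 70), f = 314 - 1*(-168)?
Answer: 340885/483 ≈ 705.77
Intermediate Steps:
f = 482 (f = 314 + 168 = 482)
n(m, x) = (183 + x)/(70 + x)
z(705) + n(f, -553) = 705 + (183 - 553)/(70 - 553) = 705 - 370/(-483) = 705 - 1/483*(-370) = 705 + 370/483 = 340885/483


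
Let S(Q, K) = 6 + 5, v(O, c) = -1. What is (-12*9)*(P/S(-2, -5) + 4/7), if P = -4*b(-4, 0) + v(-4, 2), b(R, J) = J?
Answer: -3996/77 ≈ -51.896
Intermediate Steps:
S(Q, K) = 11
P = -1 (P = -4*0 - 1 = 0 - 1 = -1)
(-12*9)*(P/S(-2, -5) + 4/7) = (-12*9)*(-1/11 + 4/7) = -108*(-1*1/11 + 4*(⅐)) = -108*(-1/11 + 4/7) = -108*37/77 = -3996/77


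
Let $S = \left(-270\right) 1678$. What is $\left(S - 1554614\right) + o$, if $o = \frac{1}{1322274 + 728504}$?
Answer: $- \frac{4117293670371}{2050778} \approx -2.0077 \cdot 10^{6}$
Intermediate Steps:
$S = -453060$
$o = \frac{1}{2050778} \approx 4.8762 \cdot 10^{-7}$
$\left(S - 1554614\right) + o = \left(-453060 - 1554614\right) + \frac{1}{2050778} = -2007674 + \frac{1}{2050778} = - \frac{4117293670371}{2050778}$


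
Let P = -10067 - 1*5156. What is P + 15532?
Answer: 309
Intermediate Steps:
P = -15223 (P = -10067 - 5156 = -15223)
P + 15532 = -15223 + 15532 = 309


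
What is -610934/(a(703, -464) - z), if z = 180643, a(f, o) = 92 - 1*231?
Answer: 305467/90391 ≈ 3.3794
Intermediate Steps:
a(f, o) = -139 (a(f, o) = 92 - 231 = -139)
-610934/(a(703, -464) - z) = -610934/(-139 - 1*180643) = -610934/(-139 - 180643) = -610934/(-180782) = -610934*(-1/180782) = 305467/90391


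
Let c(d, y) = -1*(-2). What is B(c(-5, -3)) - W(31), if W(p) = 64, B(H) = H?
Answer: -62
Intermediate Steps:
c(d, y) = 2
B(c(-5, -3)) - W(31) = 2 - 1*64 = 2 - 64 = -62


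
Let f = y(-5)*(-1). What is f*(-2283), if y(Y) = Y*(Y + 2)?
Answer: 34245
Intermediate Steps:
y(Y) = Y*(2 + Y)
f = -15 (f = -5*(2 - 5)*(-1) = -5*(-3)*(-1) = 15*(-1) = -15)
f*(-2283) = -15*(-2283) = 34245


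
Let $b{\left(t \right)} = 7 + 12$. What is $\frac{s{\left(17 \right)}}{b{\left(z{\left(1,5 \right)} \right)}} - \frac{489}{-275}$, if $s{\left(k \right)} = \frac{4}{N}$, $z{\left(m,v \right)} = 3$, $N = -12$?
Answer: $\frac{27598}{15675} \approx 1.7606$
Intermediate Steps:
$s{\left(k \right)} = - \frac{1}{3}$ ($s{\left(k \right)} = \frac{4}{-12} = 4 \left(- \frac{1}{12}\right) = - \frac{1}{3}$)
$b{\left(t \right)} = 19$
$\frac{s{\left(17 \right)}}{b{\left(z{\left(1,5 \right)} \right)}} - \frac{489}{-275} = - \frac{1}{3 \cdot 19} - \frac{489}{-275} = \left(- \frac{1}{3}\right) \frac{1}{19} - - \frac{489}{275} = - \frac{1}{57} + \frac{489}{275} = \frac{27598}{15675}$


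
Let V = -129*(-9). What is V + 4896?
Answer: 6057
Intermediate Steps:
V = 1161
V + 4896 = 1161 + 4896 = 6057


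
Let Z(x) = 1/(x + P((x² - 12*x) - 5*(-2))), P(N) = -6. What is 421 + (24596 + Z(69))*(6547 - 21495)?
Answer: -23162631929/63 ≈ -3.6766e+8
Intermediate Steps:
Z(x) = 1/(-6 + x) (Z(x) = 1/(x - 6) = 1/(-6 + x))
421 + (24596 + Z(69))*(6547 - 21495) = 421 + (24596 + 1/(-6 + 69))*(6547 - 21495) = 421 + (24596 + 1/63)*(-14948) = 421 + (1549549/63)*(-14948) = 421 - 23162658452/63 = -23162631929/63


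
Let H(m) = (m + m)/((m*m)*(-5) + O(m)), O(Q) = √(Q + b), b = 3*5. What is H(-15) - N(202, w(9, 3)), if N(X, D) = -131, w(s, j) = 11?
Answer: 9827/75 ≈ 131.03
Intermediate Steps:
b = 15
O(Q) = √(15 + Q) (O(Q) = √(Q + 15) = √(15 + Q))
H(m) = 2*m/(√(15 + m) - 5*m²) (H(m) = (m + m)/((m*m)*(-5) + √(15 + m)) = (2*m)/(m²*(-5) + √(15 + m)) = (2*m)/(-5*m² + √(15 + m)) = (2*m)/(√(15 + m) - 5*m²) = 2*m/(√(15 + m) - 5*m²))
H(-15) - N(202, w(9, 3)) = -2*(-15)/(-√(15 - 15) + 5*(-15)²) - 1*(-131) = -2*(-15)/(-√0 + 5*225) + 131 = -2*(-15)/(-1*0 + 1125) + 131 = -2*(-15)/(0 + 1125) + 131 = -2*(-15)/1125 + 131 = -2*(-15)*1/1125 + 131 = 2/75 + 131 = 9827/75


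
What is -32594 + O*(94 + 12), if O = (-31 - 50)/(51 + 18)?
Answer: -752524/23 ≈ -32718.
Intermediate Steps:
O = -27/23 (O = -81/69 = -81*1/69 = -27/23 ≈ -1.1739)
-32594 + O*(94 + 12) = -32594 - 27*(94 + 12)/23 = -32594 - 27/23*106 = -32594 - 2862/23 = -752524/23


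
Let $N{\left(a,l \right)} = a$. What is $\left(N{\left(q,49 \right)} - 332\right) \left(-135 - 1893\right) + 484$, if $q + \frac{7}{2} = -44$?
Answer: $770110$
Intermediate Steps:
$q = - \frac{95}{2}$ ($q = - \frac{7}{2} - 44 = - \frac{95}{2} \approx -47.5$)
$\left(N{\left(q,49 \right)} - 332\right) \left(-135 - 1893\right) + 484 = \left(- \frac{95}{2} - 332\right) \left(-135 - 1893\right) + 484 = \left(- \frac{759}{2}\right) \left(-2028\right) + 484 = 769626 + 484 = 770110$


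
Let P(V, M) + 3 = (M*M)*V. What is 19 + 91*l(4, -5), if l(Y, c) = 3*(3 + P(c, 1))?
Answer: -1346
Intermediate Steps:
P(V, M) = -3 + V*M² (P(V, M) = -3 + (M*M)*V = -3 + M²*V = -3 + V*M²)
l(Y, c) = 3*c (l(Y, c) = 3*(3 + (-3 + c*1²)) = 3*(3 + (-3 + c*1)) = 3*(3 + (-3 + c)) = 3*c)
19 + 91*l(4, -5) = 19 + 91*(3*(-5)) = 19 + 91*(-15) = 19 - 1365 = -1346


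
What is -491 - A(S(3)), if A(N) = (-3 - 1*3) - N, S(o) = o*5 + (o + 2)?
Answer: -465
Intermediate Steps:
S(o) = 2 + 6*o (S(o) = 5*o + (2 + o) = 2 + 6*o)
A(N) = -6 - N (A(N) = (-3 - 3) - N = -6 - N)
-491 - A(S(3)) = -491 - (-6 - (2 + 6*3)) = -491 - (-6 - (2 + 18)) = -491 - (-6 - 1*20) = -491 - (-6 - 20) = -491 - 1*(-26) = -491 + 26 = -465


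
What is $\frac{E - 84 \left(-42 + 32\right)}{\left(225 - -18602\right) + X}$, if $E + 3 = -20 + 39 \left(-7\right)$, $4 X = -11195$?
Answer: $\frac{2176}{64113} \approx 0.03394$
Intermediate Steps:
$X = - \frac{11195}{4}$ ($X = \frac{1}{4} \left(-11195\right) = - \frac{11195}{4} \approx -2798.8$)
$E = -296$ ($E = -3 + \left(-20 + 39 \left(-7\right)\right) = -3 - 293 = -296$)
$\frac{E - 84 \left(-42 + 32\right)}{\left(225 - -18602\right) + X} = \frac{-296 - 84 \left(-42 + 32\right)}{\left(225 - -18602\right) - \frac{11195}{4}} = \frac{-296 - -840}{\left(225 + 18602\right) - \frac{11195}{4}} = \frac{-296 + 840}{18827 - \frac{11195}{4}} = \frac{544}{\frac{64113}{4}} = 544 \cdot \frac{4}{64113} = \frac{2176}{64113}$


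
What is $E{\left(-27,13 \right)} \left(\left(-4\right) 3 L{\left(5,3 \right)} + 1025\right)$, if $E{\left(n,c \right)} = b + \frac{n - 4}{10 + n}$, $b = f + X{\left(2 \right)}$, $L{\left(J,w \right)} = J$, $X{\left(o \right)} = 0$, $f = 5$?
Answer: $\frac{111940}{17} \approx 6584.7$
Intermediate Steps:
$b = 5$ ($b = 5 + 0 = 5$)
$E{\left(n,c \right)} = 5 + \frac{-4 + n}{10 + n}$ ($E{\left(n,c \right)} = 5 + \frac{n - 4}{10 + n} = 5 + \frac{-4 + n}{10 + n}$)
$E{\left(-27,13 \right)} \left(\left(-4\right) 3 L{\left(5,3 \right)} + 1025\right) = \frac{2 \left(23 + 3 \left(-27\right)\right)}{10 - 27} \left(\left(-4\right) 3 \cdot 5 + 1025\right) = \frac{2 \left(23 - 81\right)}{-17} \left(\left(-12\right) 5 + 1025\right) = 2 \left(- \frac{1}{17}\right) \left(-58\right) \left(-60 + 1025\right) = \frac{116}{17} \cdot 965 = \frac{111940}{17}$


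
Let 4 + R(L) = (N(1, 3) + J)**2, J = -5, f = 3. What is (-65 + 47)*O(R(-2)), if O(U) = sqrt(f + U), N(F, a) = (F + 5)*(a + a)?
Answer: -144*sqrt(15) ≈ -557.71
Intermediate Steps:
N(F, a) = 2*a*(5 + F) (N(F, a) = (5 + F)*(2*a) = 2*a*(5 + F))
R(L) = 957 (R(L) = -4 + (2*3*(5 + 1) - 5)**2 = -4 + (2*3*6 - 5)**2 = -4 + (36 - 5)**2 = -4 + 31**2 = -4 + 961 = 957)
O(U) = sqrt(3 + U)
(-65 + 47)*O(R(-2)) = (-65 + 47)*sqrt(3 + 957) = -144*sqrt(15)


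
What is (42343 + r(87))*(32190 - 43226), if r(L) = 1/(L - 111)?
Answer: -2803781329/6 ≈ -4.6730e+8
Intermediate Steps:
r(L) = 1/(-111 + L)
(42343 + r(87))*(32190 - 43226) = (42343 + 1/(-111 + 87))*(32190 - 43226) = (42343 + 1/(-24))*(-11036) = (42343 - 1/24)*(-11036) = (1016231/24)*(-11036) = -2803781329/6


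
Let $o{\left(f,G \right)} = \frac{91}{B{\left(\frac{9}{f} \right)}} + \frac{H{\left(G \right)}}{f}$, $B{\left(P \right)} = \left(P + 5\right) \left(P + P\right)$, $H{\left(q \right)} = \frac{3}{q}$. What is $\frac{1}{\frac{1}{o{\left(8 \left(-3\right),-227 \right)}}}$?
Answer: $- \frac{5288081}{201576} \approx -26.234$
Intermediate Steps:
$B{\left(P \right)} = 2 P \left(5 + P\right)$ ($B{\left(P \right)} = \left(5 + P\right) 2 P = 2 P \left(5 + P\right)$)
$o{\left(f,G \right)} = \frac{3}{G f} + \frac{91 f}{18 \left(5 + \frac{9}{f}\right)}$ ($o{\left(f,G \right)} = \frac{91}{2 \frac{9}{f} \left(5 + \frac{9}{f}\right)} + \frac{3 \frac{1}{G}}{f} = \frac{91}{18 \frac{1}{f} \left(5 + \frac{9}{f}\right)} + \frac{3}{G f} = 91 \frac{f}{18 \left(5 + \frac{9}{f}\right)} + \frac{3}{G f} = \frac{91 f}{18 \left(5 + \frac{9}{f}\right)} + \frac{3}{G f} = \frac{3}{G f} + \frac{91 f}{18 \left(5 + \frac{9}{f}\right)}$)
$\frac{1}{\frac{1}{o{\left(8 \left(-3\right),-227 \right)}}} = \frac{1}{\frac{1}{\frac{3}{\left(-227\right) 8 \left(-3\right)} + \frac{91 \cdot 8 \left(-3\right)}{18 \left(5 + \frac{9}{8 \left(-3\right)}\right)}}} = \frac{1}{\frac{1}{3 \left(- \frac{1}{227}\right) \frac{1}{-24} + \frac{91}{18} \left(-24\right) \frac{1}{5 + \frac{9}{-24}}}} = \frac{1}{\frac{1}{3 \left(- \frac{1}{227}\right) \left(- \frac{1}{24}\right) + \frac{91}{18} \left(-24\right) \frac{1}{5 + 9 \left(- \frac{1}{24}\right)}}} = \frac{1}{\frac{1}{\frac{1}{1816} + \frac{91}{18} \left(-24\right) \frac{1}{5 - \frac{3}{8}}}} = \frac{1}{\frac{1}{\frac{1}{1816} + \frac{91}{18} \left(-24\right) \frac{1}{\frac{37}{8}}}} = \frac{1}{\frac{1}{\frac{1}{1816} + \frac{91}{18} \left(-24\right) \frac{8}{37}}} = \frac{1}{\frac{1}{\frac{1}{1816} - \frac{2912}{111}}} = \frac{1}{\frac{1}{- \frac{5288081}{201576}}} = \frac{1}{- \frac{201576}{5288081}} = - \frac{5288081}{201576}$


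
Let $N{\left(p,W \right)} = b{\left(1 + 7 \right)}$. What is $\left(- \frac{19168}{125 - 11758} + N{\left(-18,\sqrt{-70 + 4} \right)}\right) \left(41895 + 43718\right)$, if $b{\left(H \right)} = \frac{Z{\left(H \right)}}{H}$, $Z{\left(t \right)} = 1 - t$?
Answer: $\frac{6156687669}{93064} \approx 66155.0$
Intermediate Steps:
$b{\left(H \right)} = \frac{1 - H}{H}$
$N{\left(p,W \right)} = - \frac{7}{8}$ ($N{\left(p,W \right)} = \frac{1 - \left(1 + 7\right)}{1 + 7} = \frac{1 - 8}{8} = \frac{1}{8} \left(-7\right) = - \frac{7}{8}$)
$\left(- \frac{19168}{125 - 11758} + N{\left(-18,\sqrt{-70 + 4} \right)}\right) \left(41895 + 43718\right) = \left(- \frac{19168}{125 - 11758} - \frac{7}{8}\right) \left(41895 + 43718\right) = \left(- \frac{19168}{125 - 11758} - \frac{7}{8}\right) 85613 = \left(- \frac{19168}{-11633} - \frac{7}{8}\right) 85613 = \left(\left(-19168\right) \left(- \frac{1}{11633}\right) - \frac{7}{8}\right) 85613 = \left(\frac{19168}{11633} - \frac{7}{8}\right) 85613 = \frac{71913}{93064} \cdot 85613 = \frac{6156687669}{93064}$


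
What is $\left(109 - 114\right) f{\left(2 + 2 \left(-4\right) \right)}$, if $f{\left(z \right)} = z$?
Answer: $30$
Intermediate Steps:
$\left(109 - 114\right) f{\left(2 + 2 \left(-4\right) \right)} = \left(109 - 114\right) \left(2 + 2 \left(-4\right)\right) = - 5 \left(2 - 8\right) = \left(-5\right) \left(-6\right) = 30$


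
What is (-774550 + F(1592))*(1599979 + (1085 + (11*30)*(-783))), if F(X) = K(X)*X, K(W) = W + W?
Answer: 5765949686772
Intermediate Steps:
K(W) = 2*W
F(X) = 2*X**2 (F(X) = (2*X)*X = 2*X**2)
(-774550 + F(1592))*(1599979 + (1085 + (11*30)*(-783))) = (-774550 + 2*1592**2)*(1599979 + (1085 + (11*30)*(-783))) = (-774550 + 2*2534464)*(1599979 + (1085 + 330*(-783))) = (-774550 + 5068928)*(1599979 + (1085 - 258390)) = 4294378*(1599979 - 257305) = 4294378*1342674 = 5765949686772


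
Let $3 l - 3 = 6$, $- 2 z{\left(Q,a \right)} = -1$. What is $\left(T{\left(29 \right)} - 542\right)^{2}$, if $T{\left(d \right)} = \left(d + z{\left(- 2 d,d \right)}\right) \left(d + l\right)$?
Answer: $161604$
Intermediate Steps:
$z{\left(Q,a \right)} = \frac{1}{2}$ ($z{\left(Q,a \right)} = \left(- \frac{1}{2}\right) \left(-1\right) = \frac{1}{2}$)
$l = 3$ ($l = 1 + \frac{1}{3} \cdot 6 = 1 + 2 = 3$)
$T{\left(d \right)} = \left(\frac{1}{2} + d\right) \left(3 + d\right)$ ($T{\left(d \right)} = \left(d + \frac{1}{2}\right) \left(d + 3\right) = \left(\frac{1}{2} + d\right) \left(3 + d\right)$)
$\left(T{\left(29 \right)} - 542\right)^{2} = \left(\left(\frac{3}{2} + 29^{2} + \frac{7}{2} \cdot 29\right) - 542\right)^{2} = \left(\left(\frac{3}{2} + 841 + \frac{203}{2}\right) - 542\right)^{2} = \left(944 - 542\right)^{2} = 402^{2} = 161604$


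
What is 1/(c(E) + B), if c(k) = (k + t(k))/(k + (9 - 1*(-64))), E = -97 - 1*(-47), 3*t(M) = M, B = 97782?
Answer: 69/6746758 ≈ 1.0227e-5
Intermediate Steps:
t(M) = M/3
E = -50 (E = -97 + 47 = -50)
c(k) = 4*k/(3*(73 + k)) (c(k) = (k + k/3)/(k + (9 - 1*(-64))) = (4*k/3)/(k + (9 + 64)) = (4*k/3)/(k + 73) = (4*k/3)/(73 + k) = 4*k/(3*(73 + k)))
1/(c(E) + B) = 1/((4/3)*(-50)/(73 - 50) + 97782) = 1/((4/3)*(-50)/23 + 97782) = 1/((4/3)*(-50)*(1/23) + 97782) = 1/(-200/69 + 97782) = 1/(6746758/69) = 69/6746758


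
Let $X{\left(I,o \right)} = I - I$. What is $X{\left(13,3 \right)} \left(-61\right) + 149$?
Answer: $149$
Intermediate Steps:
$X{\left(I,o \right)} = 0$
$X{\left(13,3 \right)} \left(-61\right) + 149 = 0 \left(-61\right) + 149 = 0 + 149 = 149$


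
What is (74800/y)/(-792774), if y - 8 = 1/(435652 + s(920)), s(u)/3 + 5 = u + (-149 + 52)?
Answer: -16385164400/1389276580563 ≈ -0.011794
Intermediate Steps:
s(u) = -306 + 3*u (s(u) = -15 + 3*(u + (-149 + 52)) = -15 + 3*(u - 97) = -15 + 3*(-97 + u) = -15 + (-291 + 3*u) = -306 + 3*u)
y = 3504849/438106 (y = 8 + 1/(435652 + (-306 + 3*920)) = 8 + 1/(435652 + (-306 + 2760)) = 8 + 1/(435652 + 2454) = 8 + 1/438106 = 3504849/438106 ≈ 8.0000)
(74800/y)/(-792774) = (74800/(3504849/438106))/(-792774) = (74800*(438106/3504849))*(-1/792774) = (32770328800/3504849)*(-1/792774) = -16385164400/1389276580563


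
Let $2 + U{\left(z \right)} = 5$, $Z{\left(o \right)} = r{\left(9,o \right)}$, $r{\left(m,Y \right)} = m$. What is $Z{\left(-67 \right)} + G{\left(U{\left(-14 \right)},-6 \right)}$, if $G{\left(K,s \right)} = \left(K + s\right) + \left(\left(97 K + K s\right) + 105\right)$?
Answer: $384$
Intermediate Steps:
$Z{\left(o \right)} = 9$
$U{\left(z \right)} = 3$ ($U{\left(z \right)} = -2 + 5 = 3$)
$G{\left(K,s \right)} = 105 + s + 98 K + K s$ ($G{\left(K,s \right)} = \left(K + s\right) + \left(105 + 97 K + K s\right) = 105 + s + 98 K + K s$)
$Z{\left(-67 \right)} + G{\left(U{\left(-14 \right)},-6 \right)} = 9 + \left(105 - 6 + 98 \cdot 3 + 3 \left(-6\right)\right) = 9 + \left(105 - 6 + 294 - 18\right) = 9 + 375 = 384$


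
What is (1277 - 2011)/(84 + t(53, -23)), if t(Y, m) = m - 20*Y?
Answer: 734/999 ≈ 0.73473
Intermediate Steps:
(1277 - 2011)/(84 + t(53, -23)) = (1277 - 2011)/(84 + (-23 - 20*53)) = -734/(84 + (-23 - 1060)) = -734/(84 - 1083) = -734/(-999) = -734*(-1/999) = 734/999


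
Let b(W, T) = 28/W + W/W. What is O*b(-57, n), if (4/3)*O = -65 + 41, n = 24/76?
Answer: -174/19 ≈ -9.1579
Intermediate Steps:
n = 6/19 (n = 24*(1/76) = 6/19 ≈ 0.31579)
b(W, T) = 1 + 28/W (b(W, T) = 28/W + 1 = 1 + 28/W)
O = -18 (O = 3*(-65 + 41)/4 = (¾)*(-24) = -18)
O*b(-57, n) = -18*(28 - 57)/(-57) = -(-6)*(-29)/19 = -18*29/57 = -174/19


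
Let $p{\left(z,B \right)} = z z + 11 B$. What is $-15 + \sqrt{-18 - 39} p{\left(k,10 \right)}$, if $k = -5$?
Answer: $-15 + 135 i \sqrt{57} \approx -15.0 + 1019.2 i$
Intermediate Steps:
$p{\left(z,B \right)} = z^{2} + 11 B$
$-15 + \sqrt{-18 - 39} p{\left(k,10 \right)} = -15 + \sqrt{-18 - 39} \left(\left(-5\right)^{2} + 11 \cdot 10\right) = -15 + \sqrt{-57} \left(25 + 110\right) = -15 + i \sqrt{57} \cdot 135 = -15 + 135 i \sqrt{57}$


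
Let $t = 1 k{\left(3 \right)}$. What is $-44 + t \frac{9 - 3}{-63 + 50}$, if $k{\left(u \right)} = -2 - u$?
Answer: $- \frac{542}{13} \approx -41.692$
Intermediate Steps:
$t = -5$ ($t = 1 \left(-2 - 3\right) = 1 \left(-5\right) = -5$)
$-44 + t \frac{9 - 3}{-63 + 50} = -44 - 5 \frac{9 - 3}{-63 + 50} = -44 - 5 \frac{6}{-13} = -44 - 5 \cdot 6 \left(- \frac{1}{13}\right) = -44 - - \frac{30}{13} = -44 + \frac{30}{13} = - \frac{542}{13}$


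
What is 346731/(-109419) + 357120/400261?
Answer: -33235727837/14598719453 ≈ -2.2766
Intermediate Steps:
346731/(-109419) + 357120/400261 = 346731*(-1/109419) + 357120*(1/400261) = -115577/36473 + 357120/400261 = -33235727837/14598719453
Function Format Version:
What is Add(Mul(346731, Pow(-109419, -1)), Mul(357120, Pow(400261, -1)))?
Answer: Rational(-33235727837, 14598719453) ≈ -2.2766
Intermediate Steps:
Add(Mul(346731, Pow(-109419, -1)), Mul(357120, Pow(400261, -1))) = Add(Mul(346731, Rational(-1, 109419)), Mul(357120, Rational(1, 400261))) = Add(Rational(-115577, 36473), Rational(357120, 400261)) = Rational(-33235727837, 14598719453)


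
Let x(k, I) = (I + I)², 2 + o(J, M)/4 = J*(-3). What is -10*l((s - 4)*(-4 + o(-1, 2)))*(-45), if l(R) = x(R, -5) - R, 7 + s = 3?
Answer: 45000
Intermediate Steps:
s = -4 (s = -7 + 3 = -4)
o(J, M) = -8 - 12*J (o(J, M) = -8 + 4*(J*(-3)) = -8 + 4*(-3*J) = -8 - 12*J)
x(k, I) = 4*I² (x(k, I) = (2*I)² = 4*I²)
l(R) = 100 - R (l(R) = 4*(-5)² - R = 4*25 - R = 100 - R)
-10*l((s - 4)*(-4 + o(-1, 2)))*(-45) = -10*(100 - (-4 - 4)*(-4 + (-8 - 12*(-1))))*(-45) = -10*(100 - (-8)*(-4 + (-8 + 12)))*(-45) = -10*(100 - (-8)*(-4 + 4))*(-45) = -10*(100 - (-8)*0)*(-45) = -10*(100 - 1*0)*(-45) = -10*(100 + 0)*(-45) = -10*100*(-45) = -1000*(-45) = 45000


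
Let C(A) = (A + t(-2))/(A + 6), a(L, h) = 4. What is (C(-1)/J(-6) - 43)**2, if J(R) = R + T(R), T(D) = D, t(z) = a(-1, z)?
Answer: 741321/400 ≈ 1853.3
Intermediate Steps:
t(z) = 4
C(A) = (4 + A)/(6 + A) (C(A) = (A + 4)/(A + 6) = (4 + A)/(6 + A))
J(R) = 2*R (J(R) = R + R = 2*R)
(C(-1)/J(-6) - 43)**2 = (((4 - 1)/(6 - 1))/((2*(-6))) - 43)**2 = ((3/5)/(-12) - 43)**2 = (((1/5)*3)*(-1/12) - 43)**2 = ((3/5)*(-1/12) - 43)**2 = (-1/20 - 43)**2 = (-861/20)**2 = 741321/400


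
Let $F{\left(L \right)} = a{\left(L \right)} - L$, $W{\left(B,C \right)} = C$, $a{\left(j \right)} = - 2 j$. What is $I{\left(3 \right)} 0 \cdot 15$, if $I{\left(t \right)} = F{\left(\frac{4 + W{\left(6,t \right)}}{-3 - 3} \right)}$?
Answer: $0$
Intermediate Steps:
$F{\left(L \right)} = - 3 L$ ($F{\left(L \right)} = - 2 L - L = - 3 L$)
$I{\left(t \right)} = 2 + \frac{t}{2}$ ($I{\left(t \right)} = - 3 \frac{4 + t}{-3 - 3} = - 3 \frac{4 + t}{-6} = - 3 \left(4 + t\right) \left(- \frac{1}{6}\right) = - 3 \left(- \frac{2}{3} - \frac{t}{6}\right) = 2 + \frac{t}{2}$)
$I{\left(3 \right)} 0 \cdot 15 = \left(2 + \frac{1}{2} \cdot 3\right) 0 \cdot 15 = \left(2 + \frac{3}{2}\right) 0 \cdot 15 = \frac{7}{2} \cdot 0 \cdot 15 = 0 \cdot 15 = 0$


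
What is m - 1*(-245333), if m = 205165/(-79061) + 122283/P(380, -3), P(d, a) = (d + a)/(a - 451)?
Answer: 2923128731394/29805997 ≈ 98072.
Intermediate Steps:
P(d, a) = (a + d)/(-451 + a)
m = -4389265930607/29805997 (m = 205165/(-79061) + 122283/(((-3 + 380)/(-451 - 3))) = 205165*(-1/79061) + 122283/((377/(-454))) = -205165/79061 + 122283/((-1/454*377)) = -205165/79061 + 122283/(-377/454) = -205165/79061 + 122283*(-454/377) = -205165/79061 - 55516482/377 = -4389265930607/29805997 ≈ -1.4726e+5)
m - 1*(-245333) = -4389265930607/29805997 - 1*(-245333) = -4389265930607/29805997 + 245333 = 2923128731394/29805997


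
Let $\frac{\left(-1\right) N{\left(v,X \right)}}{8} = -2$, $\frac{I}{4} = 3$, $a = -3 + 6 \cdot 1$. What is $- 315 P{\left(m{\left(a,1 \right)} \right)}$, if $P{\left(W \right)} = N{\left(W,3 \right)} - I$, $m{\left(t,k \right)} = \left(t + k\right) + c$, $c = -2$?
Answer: $-1260$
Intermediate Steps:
$a = 3$ ($a = -3 + 6 = 3$)
$I = 12$ ($I = 4 \cdot 3 = 12$)
$m{\left(t,k \right)} = -2 + k + t$ ($m{\left(t,k \right)} = \left(t + k\right) - 2 = \left(k + t\right) - 2 = -2 + k + t$)
$N{\left(v,X \right)} = 16$ ($N{\left(v,X \right)} = \left(-8\right) \left(-2\right) = 16$)
$P{\left(W \right)} = 4$ ($P{\left(W \right)} = 16 - 12 = 4$)
$- 315 P{\left(m{\left(a,1 \right)} \right)} = \left(-315\right) 4 = -1260$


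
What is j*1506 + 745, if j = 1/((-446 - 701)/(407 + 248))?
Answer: -131915/1147 ≈ -115.01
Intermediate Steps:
j = -655/1147 (j = 1/(-1147/655) = -655/1147 ≈ -0.57105)
j*1506 + 745 = -655/1147*1506 + 745 = -986430/1147 + 745 = -131915/1147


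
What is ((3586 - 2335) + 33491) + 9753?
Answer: 44495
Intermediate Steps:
((3586 - 2335) + 33491) + 9753 = (1251 + 33491) + 9753 = 34742 + 9753 = 44495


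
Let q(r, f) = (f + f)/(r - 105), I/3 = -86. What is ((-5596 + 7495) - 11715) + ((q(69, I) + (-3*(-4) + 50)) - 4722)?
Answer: -43385/3 ≈ -14462.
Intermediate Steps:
I = -258 (I = 3*(-86) = -258)
q(r, f) = 2*f/(-105 + r) (q(r, f) = (2*f)/(-105 + r) = 2*f/(-105 + r))
((-5596 + 7495) - 11715) + ((q(69, I) + (-3*(-4) + 50)) - 4722) = ((-5596 + 7495) - 11715) + ((2*(-258)/(-105 + 69) + (-3*(-4) + 50)) - 4722) = (1899 - 11715) + ((2*(-258)/(-36) + (12 + 50)) - 4722) = -9816 + ((2*(-258)*(-1/36) + 62) - 4722) = -9816 + ((43/3 + 62) - 4722) = -9816 + (229/3 - 4722) = -9816 - 13937/3 = -43385/3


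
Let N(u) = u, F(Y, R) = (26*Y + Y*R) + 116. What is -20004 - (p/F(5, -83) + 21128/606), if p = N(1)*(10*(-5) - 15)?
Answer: -78934603/3939 ≈ -20039.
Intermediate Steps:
F(Y, R) = 116 + 26*Y + R*Y (F(Y, R) = (26*Y + R*Y) + 116 = 116 + 26*Y + R*Y)
p = -65 (p = 1*(10*(-5) - 15) = 1*(-50 - 15) = 1*(-65) = -65)
-20004 - (p/F(5, -83) + 21128/606) = -20004 - (-65/(116 + 26*5 - 83*5) + 21128/606) = -20004 - (-65/(116 + 130 - 415) + 21128*(1/606)) = -20004 - (-65/(-169) + 10564/303) = -20004 - (-65*(-1/169) + 10564/303) = -20004 - (5/13 + 10564/303) = -20004 - 1*138847/3939 = -20004 - 138847/3939 = -78934603/3939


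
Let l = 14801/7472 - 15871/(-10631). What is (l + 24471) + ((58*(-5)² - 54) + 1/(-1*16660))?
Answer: 8559144689275647/330846075280 ≈ 25870.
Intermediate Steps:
l = 275937543/79434832 (l = 14801*(1/7472) - 15871*(-1/10631) = 14801/7472 + 15871/10631 = 275937543/79434832 ≈ 3.4738)
(l + 24471) + ((58*(-5)² - 54) + 1/(-1*16660)) = (275937543/79434832 + 24471) + ((58*(-5)² - 54) + 1/(-1*16660)) = 1944125711415/79434832 + ((58*25 - 54) + 1/(-16660)) = 1944125711415/79434832 + ((1450 - 54) - 1/16660) = 1944125711415/79434832 + (1396 - 1/16660) = 1944125711415/79434832 + 23257359/16660 = 8559144689275647/330846075280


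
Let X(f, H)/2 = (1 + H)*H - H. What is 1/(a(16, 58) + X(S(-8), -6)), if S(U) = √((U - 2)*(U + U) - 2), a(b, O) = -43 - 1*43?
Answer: -1/14 ≈ -0.071429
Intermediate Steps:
a(b, O) = -86 (a(b, O) = -43 - 43 = -86)
S(U) = √(-2 + 2*U*(-2 + U)) (S(U) = √((-2 + U)*(2*U) - 2) = √(2*U*(-2 + U) - 2) = √(-2 + 2*U*(-2 + U)))
X(f, H) = -2*H + 2*H*(1 + H) (X(f, H) = 2*((1 + H)*H - H) = 2*(H*(1 + H) - H) = 2*(-H + H*(1 + H)) = -2*H + 2*H*(1 + H))
1/(a(16, 58) + X(S(-8), -6)) = 1/(-86 + 2*(-6)²) = 1/(-86 + 2*36) = 1/(-86 + 72) = 1/(-14) = -1/14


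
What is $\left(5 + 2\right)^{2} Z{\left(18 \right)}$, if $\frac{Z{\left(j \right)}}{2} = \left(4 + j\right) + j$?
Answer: $3920$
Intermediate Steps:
$Z{\left(j \right)} = 8 + 4 j$ ($Z{\left(j \right)} = 2 \left(\left(4 + j\right) + j\right) = 2 \left(4 + 2 j\right) = 8 + 4 j$)
$\left(5 + 2\right)^{2} Z{\left(18 \right)} = \left(5 + 2\right)^{2} \left(8 + 4 \cdot 18\right) = 7^{2} \left(8 + 72\right) = 49 \cdot 80 = 3920$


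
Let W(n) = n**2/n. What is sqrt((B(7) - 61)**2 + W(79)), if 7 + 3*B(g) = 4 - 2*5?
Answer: sqrt(39127)/3 ≈ 65.935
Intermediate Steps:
W(n) = n
B(g) = -13/3 (B(g) = -7/3 + (4 - 2*5)/3 = -7/3 + (4 - 10)/3 = -7/3 + (1/3)*(-6) = -7/3 - 2 = -13/3)
sqrt((B(7) - 61)**2 + W(79)) = sqrt((-13/3 - 61)**2 + 79) = sqrt((-196/3)**2 + 79) = sqrt(38416/9 + 79) = sqrt(39127/9) = sqrt(39127)/3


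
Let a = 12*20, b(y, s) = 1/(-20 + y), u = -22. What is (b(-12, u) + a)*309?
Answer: 2372811/32 ≈ 74150.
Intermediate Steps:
a = 240
(b(-12, u) + a)*309 = (1/(-20 - 12) + 240)*309 = (1/(-32) + 240)*309 = (-1/32 + 240)*309 = (7679/32)*309 = 2372811/32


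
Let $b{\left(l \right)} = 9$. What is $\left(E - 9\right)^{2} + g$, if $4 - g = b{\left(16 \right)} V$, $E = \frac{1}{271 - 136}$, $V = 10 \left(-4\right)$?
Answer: $\frac{8107696}{18225} \approx 444.87$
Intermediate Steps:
$V = -40$
$E = \frac{1}{135} \approx 0.0074074$
$g = 364$ ($g = 4 - 9 \left(-40\right) = 4 - -360 = 4 + 360 = 364$)
$\left(E - 9\right)^{2} + g = \left(\frac{1}{135} - 9\right)^{2} + 364 = \left(- \frac{1214}{135}\right)^{2} + 364 = \frac{1473796}{18225} + 364 = \frac{8107696}{18225}$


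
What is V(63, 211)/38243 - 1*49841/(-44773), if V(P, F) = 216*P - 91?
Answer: 2511266004/1712253839 ≈ 1.4666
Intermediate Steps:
V(P, F) = -91 + 216*P
V(63, 211)/38243 - 1*49841/(-44773) = (-91 + 216*63)/38243 - 1*49841/(-44773) = (-91 + 13608)*(1/38243) - 49841*(-1/44773) = 13517*(1/38243) + 49841/44773 = 13517/38243 + 49841/44773 = 2511266004/1712253839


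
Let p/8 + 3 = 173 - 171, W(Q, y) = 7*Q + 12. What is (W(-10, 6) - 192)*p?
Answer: 2000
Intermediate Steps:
W(Q, y) = 12 + 7*Q
p = -8 (p = -24 + 8*(173 - 171) = -24 + 8*2 = -24 + 16 = -8)
(W(-10, 6) - 192)*p = ((12 + 7*(-10)) - 192)*(-8) = ((12 - 70) - 192)*(-8) = (-58 - 192)*(-8) = -250*(-8) = 2000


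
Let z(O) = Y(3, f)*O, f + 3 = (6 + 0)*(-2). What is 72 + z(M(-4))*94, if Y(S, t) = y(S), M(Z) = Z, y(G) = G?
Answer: -1056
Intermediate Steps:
f = -15 (f = -3 + (6 + 0)*(-2) = -3 + 6*(-2) = -3 - 12 = -15)
Y(S, t) = S
z(O) = 3*O
72 + z(M(-4))*94 = 72 + (3*(-4))*94 = 72 - 12*94 = 72 - 1128 = -1056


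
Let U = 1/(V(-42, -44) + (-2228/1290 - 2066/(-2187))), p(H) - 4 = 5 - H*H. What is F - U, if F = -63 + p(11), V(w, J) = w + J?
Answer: -7140500345/40805546 ≈ -174.99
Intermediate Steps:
V(w, J) = J + w
p(H) = 9 - H**2 (p(H) = 4 + (5 - H*H) = 4 + (5 - H**2) = 9 - H**2)
U = -470205/40805546 (U = 1/((-44 - 42) + (-2228/1290 - 2066/(-2187))) = 1/(-86 + (-2228*1/1290 - 2066*(-1/2187))) = 1/(-86 + (-1114/645 + 2066/2187)) = 1/(-86 - 367916/470205) = 1/(-40805546/470205) = -470205/40805546 ≈ -0.011523)
F = -175 (F = -63 + (9 - 1*11**2) = -63 + (9 - 1*121) = -63 + (9 - 121) = -63 - 112 = -175)
F - U = -175 - 1*(-470205/40805546) = -175 + 470205/40805546 = -7140500345/40805546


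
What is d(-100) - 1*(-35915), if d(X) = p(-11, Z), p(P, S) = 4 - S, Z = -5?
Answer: 35924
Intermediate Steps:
d(X) = 9 (d(X) = 4 - 1*(-5) = 4 + 5 = 9)
d(-100) - 1*(-35915) = 9 - 1*(-35915) = 9 + 35915 = 35924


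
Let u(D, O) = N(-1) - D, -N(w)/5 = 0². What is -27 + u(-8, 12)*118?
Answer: 917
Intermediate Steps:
N(w) = 0 (N(w) = -5*0² = -5*0 = 0)
u(D, O) = -D (u(D, O) = 0 - D = -D)
-27 + u(-8, 12)*118 = -27 - 1*(-8)*118 = -27 + 8*118 = -27 + 944 = 917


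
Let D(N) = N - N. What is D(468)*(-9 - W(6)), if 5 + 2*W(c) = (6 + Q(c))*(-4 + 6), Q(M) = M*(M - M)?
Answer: 0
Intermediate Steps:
Q(M) = 0 (Q(M) = M*0 = 0)
W(c) = 7/2 (W(c) = -5/2 + ((6 + 0)*(-4 + 6))/2 = -5/2 + (6*2)/2 = -5/2 + (½)*12 = -5/2 + 6 = 7/2)
D(N) = 0
D(468)*(-9 - W(6)) = 0*(-9 - 1*7/2) = 0*(-9 - 7/2) = 0*(-25/2) = 0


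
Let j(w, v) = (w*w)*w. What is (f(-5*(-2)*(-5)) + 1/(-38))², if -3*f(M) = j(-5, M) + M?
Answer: 44182609/12996 ≈ 3399.7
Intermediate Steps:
j(w, v) = w³ (j(w, v) = w²*w = w³)
f(M) = 125/3 - M/3 (f(M) = -((-5)³ + M)/3 = -(-125 + M)/3 = 125/3 - M/3)
(f(-5*(-2)*(-5)) + 1/(-38))² = ((125/3 - (-5*(-2))*(-5)/3) + 1/(-38))² = ((125/3 - 10*(-5)/3) - 1/38)² = ((125/3 - ⅓*(-50)) - 1/38)² = ((125/3 + 50/3) - 1/38)² = (175/3 - 1/38)² = (6647/114)² = 44182609/12996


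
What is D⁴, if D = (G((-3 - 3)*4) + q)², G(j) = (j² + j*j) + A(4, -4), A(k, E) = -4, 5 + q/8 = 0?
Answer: 2271527940492767558434816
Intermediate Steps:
q = -40 (q = -40 + 8*0 = -40 + 0 = -40)
G(j) = -4 + 2*j² (G(j) = (j² + j*j) - 4 = (j² + j²) - 4 = 2*j² - 4 = -4 + 2*j²)
D = 1227664 (D = ((-4 + 2*((-3 - 3)*4)²) - 40)² = ((-4 + 2*(-6*4)²) - 40)² = ((-4 + 2*(-24)²) - 40)² = ((-4 + 2*576) - 40)² = ((-4 + 1152) - 40)² = (1148 - 40)² = 1108² = 1227664)
D⁴ = 1227664⁴ = 2271527940492767558434816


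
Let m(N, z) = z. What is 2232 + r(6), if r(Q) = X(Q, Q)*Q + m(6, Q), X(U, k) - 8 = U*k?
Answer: 2502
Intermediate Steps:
X(U, k) = 8 + U*k
r(Q) = Q + Q*(8 + Q²) (r(Q) = (8 + Q*Q)*Q + Q = (8 + Q²)*Q + Q = Q*(8 + Q²) + Q = Q + Q*(8 + Q²))
2232 + r(6) = 2232 + 6*(9 + 6²) = 2232 + 6*(9 + 36) = 2232 + 6*45 = 2232 + 270 = 2502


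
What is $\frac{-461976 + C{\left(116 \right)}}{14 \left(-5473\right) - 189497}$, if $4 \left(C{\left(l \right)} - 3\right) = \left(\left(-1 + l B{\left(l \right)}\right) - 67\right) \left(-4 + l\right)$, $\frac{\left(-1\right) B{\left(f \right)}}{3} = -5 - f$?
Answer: $- \frac{715147}{266119} \approx -2.6873$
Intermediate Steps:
$B{\left(f \right)} = 15 + 3 f$ ($B{\left(f \right)} = - 3 \left(-5 - f\right) = 15 + 3 f$)
$C{\left(l \right)} = 3 + \frac{\left(-68 + l \left(15 + 3 l\right)\right) \left(-4 + l\right)}{4}$ ($C{\left(l \right)} = 3 + \frac{\left(\left(-1 + l \left(15 + 3 l\right)\right) - 67\right) \left(-4 + l\right)}{4} = 3 + \frac{\left(-68 + l \left(15 + 3 l\right)\right) \left(-4 + l\right)}{4}$)
$\frac{-461976 + C{\left(116 \right)}}{14 \left(-5473\right) - 189497} = \frac{-461976 + \left(71 - 3712 + \frac{3 \cdot 116^{2}}{4} + \frac{3 \cdot 116^{3}}{4}\right)}{14 \left(-5473\right) - 189497} = \frac{-461976 + \left(71 - 3712 + \frac{3}{4} \cdot 13456 + \frac{3}{4} \cdot 1560896\right)}{-76622 - 189497} = \frac{-461976 + \left(71 - 3712 + 10092 + 1170672\right)}{-266119} = \left(-461976 + 1177123\right) \left(- \frac{1}{266119}\right) = 715147 \left(- \frac{1}{266119}\right) = - \frac{715147}{266119}$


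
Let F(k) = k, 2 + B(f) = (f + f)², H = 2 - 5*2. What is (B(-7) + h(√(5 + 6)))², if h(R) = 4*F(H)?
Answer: 26244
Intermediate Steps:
H = -8 (H = 2 - 10 = -8)
B(f) = -2 + 4*f² (B(f) = -2 + (f + f)² = -2 + (2*f)² = -2 + 4*f²)
h(R) = -32 (h(R) = 4*(-8) = -32)
(B(-7) + h(√(5 + 6)))² = ((-2 + 4*(-7)²) - 32)² = ((-2 + 4*49) - 32)² = ((-2 + 196) - 32)² = (194 - 32)² = 162² = 26244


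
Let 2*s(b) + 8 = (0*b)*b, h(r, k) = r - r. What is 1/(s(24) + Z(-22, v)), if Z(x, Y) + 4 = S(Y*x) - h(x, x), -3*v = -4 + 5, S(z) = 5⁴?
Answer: 1/617 ≈ 0.0016207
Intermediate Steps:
h(r, k) = 0
S(z) = 625
s(b) = -4 (s(b) = -4 + ((0*b)*b)/2 = -4 + (0*b)/2 = -4 + (½)*0 = -4 + 0 = -4)
v = -⅓ (v = -(-4 + 5)/3 = -⅓*1 = -⅓ ≈ -0.33333)
Z(x, Y) = 621 (Z(x, Y) = -4 + (625 - 1*0) = -4 + (625 + 0) = -4 + 625 = 621)
1/(s(24) + Z(-22, v)) = 1/(-4 + 621) = 1/617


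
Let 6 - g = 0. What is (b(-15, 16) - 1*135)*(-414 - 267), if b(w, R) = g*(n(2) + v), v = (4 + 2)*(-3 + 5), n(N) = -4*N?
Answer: 75591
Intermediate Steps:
g = 6 (g = 6 - 1*0 = 6 + 0 = 6)
v = 12 (v = 6*2 = 12)
b(w, R) = 24 (b(w, R) = 6*(-4*2 + 12) = 6*(-8 + 12) = 6*4 = 24)
(b(-15, 16) - 1*135)*(-414 - 267) = (24 - 1*135)*(-414 - 267) = (24 - 135)*(-681) = -111*(-681) = 75591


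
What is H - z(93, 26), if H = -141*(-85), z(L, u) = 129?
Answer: 11856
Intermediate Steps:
H = 11985
H - z(93, 26) = 11985 - 1*129 = 11985 - 129 = 11856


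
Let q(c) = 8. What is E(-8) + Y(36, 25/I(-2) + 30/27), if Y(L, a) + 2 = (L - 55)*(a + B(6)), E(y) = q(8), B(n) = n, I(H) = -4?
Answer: -373/36 ≈ -10.361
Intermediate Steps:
E(y) = 8
Y(L, a) = -2 + (-55 + L)*(6 + a) (Y(L, a) = -2 + (L - 55)*(a + 6) = -2 + (-55 + L)*(6 + a))
E(-8) + Y(36, 25/I(-2) + 30/27) = 8 + (-332 - 55*(25/(-4) + 30/27) + 6*36 + 36*(25/(-4) + 30/27)) = 8 + (-332 - 55*(25*(-1/4) + 30*(1/27)) + 216 + 36*(25*(-1/4) + 30*(1/27))) = 8 + (-332 - 55*(-25/4 + 10/9) + 216 + 36*(-25/4 + 10/9)) = 8 + (-332 - 55*(-185/36) + 216 + 36*(-185/36)) = 8 + (-332 + 10175/36 + 216 - 185) = 8 - 661/36 = -373/36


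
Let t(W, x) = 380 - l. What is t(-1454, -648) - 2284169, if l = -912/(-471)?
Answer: -358555177/157 ≈ -2.2838e+6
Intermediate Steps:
l = 304/157 (l = -912*(-1/471) = 304/157 ≈ 1.9363)
t(W, x) = 59356/157 (t(W, x) = 380 - 1*304/157 = 380 - 304/157 = 59356/157)
t(-1454, -648) - 2284169 = 59356/157 - 2284169 = -358555177/157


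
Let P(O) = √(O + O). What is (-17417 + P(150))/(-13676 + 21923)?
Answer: -17417/8247 + 10*√3/8247 ≈ -2.1098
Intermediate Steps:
P(O) = √2*√O (P(O) = √(2*O) = √2*√O)
(-17417 + P(150))/(-13676 + 21923) = (-17417 + √2*√150)/(-13676 + 21923) = (-17417 + √2*(5*√6))/8247 = (-17417 + 10*√3)*(1/8247) = -17417/8247 + 10*√3/8247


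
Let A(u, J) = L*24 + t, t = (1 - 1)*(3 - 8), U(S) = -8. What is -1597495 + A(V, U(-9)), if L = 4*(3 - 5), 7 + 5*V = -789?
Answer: -1597687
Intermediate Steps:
V = -796/5 (V = -7/5 + (⅕)*(-789) = -7/5 - 789/5 = -796/5 ≈ -159.20)
t = 0 (t = 0*(-5) = 0)
L = -8 (L = 4*(-2) = -8)
A(u, J) = -192 (A(u, J) = -8*24 + 0 = -192 + 0 = -192)
-1597495 + A(V, U(-9)) = -1597495 - 192 = -1597687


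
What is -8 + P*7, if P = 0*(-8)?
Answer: -8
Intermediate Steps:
P = 0
-8 + P*7 = -8 + 0*7 = -8 + 0 = -8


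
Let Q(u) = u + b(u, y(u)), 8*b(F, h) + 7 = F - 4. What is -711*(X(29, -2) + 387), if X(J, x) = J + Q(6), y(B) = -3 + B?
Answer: -2396781/8 ≈ -2.9960e+5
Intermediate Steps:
b(F, h) = -11/8 + F/8 (b(F, h) = -7/8 + (F - 4)/8 = -7/8 + (-4 + F)/8 = -7/8 + (-½ + F/8) = -11/8 + F/8)
Q(u) = -11/8 + 9*u/8 (Q(u) = u + (-11/8 + u/8) = -11/8 + 9*u/8)
X(J, x) = 43/8 + J (X(J, x) = J + (-11/8 + (9/8)*6) = J + (-11/8 + 27/4) = J + 43/8 = 43/8 + J)
-711*(X(29, -2) + 387) = -711*((43/8 + 29) + 387) = -711*(275/8 + 387) = -711*3371/8 = -2396781/8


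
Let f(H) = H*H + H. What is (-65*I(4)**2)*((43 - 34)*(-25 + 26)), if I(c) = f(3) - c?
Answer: -37440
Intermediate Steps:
f(H) = H + H**2 (f(H) = H**2 + H = H + H**2)
I(c) = 12 - c (I(c) = 3*(1 + 3) - c = 3*4 - c = 12 - c)
(-65*I(4)**2)*((43 - 34)*(-25 + 26)) = (-65*(12 - 1*4)**2)*((43 - 34)*(-25 + 26)) = (-65*(12 - 4)**2)*(9*1) = -65*8**2*9 = -65*64*9 = -4160*9 = -37440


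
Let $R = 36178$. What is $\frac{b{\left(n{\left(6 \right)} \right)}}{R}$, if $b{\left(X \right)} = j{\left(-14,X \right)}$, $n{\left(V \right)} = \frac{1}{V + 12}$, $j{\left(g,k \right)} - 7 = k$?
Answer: $\frac{127}{651204} \approx 0.00019502$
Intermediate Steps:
$j{\left(g,k \right)} = 7 + k$
$n{\left(V \right)} = \frac{1}{12 + V}$
$b{\left(X \right)} = 7 + X$
$\frac{b{\left(n{\left(6 \right)} \right)}}{R} = \frac{7 + \frac{1}{12 + 6}}{36178} = \left(7 + \frac{1}{18}\right) \frac{1}{36178} = \frac{127}{18} \cdot \frac{1}{36178} = \frac{127}{651204}$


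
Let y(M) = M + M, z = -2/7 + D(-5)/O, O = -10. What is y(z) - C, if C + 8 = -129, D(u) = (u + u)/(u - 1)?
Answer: 2858/21 ≈ 136.10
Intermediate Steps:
D(u) = 2*u/(-1 + u) (D(u) = (2*u)/(-1 + u) = 2*u/(-1 + u))
z = -19/42 (z = -2/7 + (2*(-5)/(-1 - 5))/(-10) = -2*1/7 + (2*(-5)/(-6))*(-1/10) = -2/7 + (2*(-5)*(-1/6))*(-1/10) = -2/7 + (5/3)*(-1/10) = -2/7 - 1/6 = -19/42 ≈ -0.45238)
y(M) = 2*M
C = -137 (C = -8 - 129 = -137)
y(z) - C = 2*(-19/42) - 1*(-137) = -19/21 + 137 = 2858/21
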